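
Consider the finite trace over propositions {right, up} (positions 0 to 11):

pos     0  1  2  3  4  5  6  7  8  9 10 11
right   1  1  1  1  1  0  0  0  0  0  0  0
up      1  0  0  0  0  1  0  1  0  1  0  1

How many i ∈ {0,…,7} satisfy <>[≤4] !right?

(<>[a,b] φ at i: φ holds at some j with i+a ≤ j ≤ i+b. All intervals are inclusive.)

Evaluate at each i in [0,7]:
  i=0: ✗ (none in [0,4])
  i=1: ✓ (witness j=5)
  i=2: ✓ (witness j=5)
  i=3: ✓ (witness j=5)
  i=4: ✓ (witness j=5)
  i=5: ✓ (witness j=5)
  i=6: ✓ (witness j=6)
  i=7: ✓ (witness j=7)
Positions where it holds: {1, 2, 3, 4, 5, 6, 7} → 7.

7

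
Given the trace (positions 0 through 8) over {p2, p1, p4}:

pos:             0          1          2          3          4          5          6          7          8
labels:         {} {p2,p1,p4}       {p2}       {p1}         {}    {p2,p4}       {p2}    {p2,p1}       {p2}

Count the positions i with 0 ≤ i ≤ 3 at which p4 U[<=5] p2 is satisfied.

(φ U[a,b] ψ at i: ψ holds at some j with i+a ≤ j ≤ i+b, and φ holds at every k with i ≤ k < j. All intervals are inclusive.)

2

Evaluate at each i in [0,3]:
  i=0: ✗ (lhs fails at k=0 before rhs at j=1)
  i=1: ✓ (rhs at j=1)
  i=2: ✓ (rhs at j=2)
  i=3: ✗ (lhs fails at k=3 before rhs at j=5)
Positions where it holds: {1, 2} → 2.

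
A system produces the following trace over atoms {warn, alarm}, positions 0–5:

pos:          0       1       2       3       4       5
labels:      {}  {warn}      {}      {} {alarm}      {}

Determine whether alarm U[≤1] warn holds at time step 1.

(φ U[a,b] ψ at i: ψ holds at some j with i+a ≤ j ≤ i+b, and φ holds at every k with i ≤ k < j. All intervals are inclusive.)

Need some j in [1,2] with warn, and alarm at every k in [1,j-1].
  j=1: warn holds; no prefix to check → satisfied.

Yes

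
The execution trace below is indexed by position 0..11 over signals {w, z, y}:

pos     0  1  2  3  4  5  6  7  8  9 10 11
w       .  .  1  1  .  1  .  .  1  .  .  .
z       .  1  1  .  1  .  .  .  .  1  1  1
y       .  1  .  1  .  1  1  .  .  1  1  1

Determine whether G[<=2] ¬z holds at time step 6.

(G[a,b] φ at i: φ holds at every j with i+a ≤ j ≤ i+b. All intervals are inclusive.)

Check ¬z at every j in [6,8]:
  j=6: true
  j=7: true
  j=8: true
All positions satisfy it → formula holds.

Holds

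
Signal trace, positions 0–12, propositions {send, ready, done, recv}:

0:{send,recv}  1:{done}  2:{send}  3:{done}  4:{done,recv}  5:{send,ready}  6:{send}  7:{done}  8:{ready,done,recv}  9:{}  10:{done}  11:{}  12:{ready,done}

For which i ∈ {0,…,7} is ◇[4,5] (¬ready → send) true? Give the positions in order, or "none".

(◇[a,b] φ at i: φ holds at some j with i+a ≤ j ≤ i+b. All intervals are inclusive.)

0, 1, 2, 3, 4, 7

Evaluate at each i in [0,7]:
  i=0: ✓ (witness j=5)
  i=1: ✓ (witness j=5)
  i=2: ✓ (witness j=6)
  i=3: ✓ (witness j=8)
  i=4: ✓ (witness j=8)
  i=5: ✗ (none in [9,10])
  i=6: ✗ (none in [10,11])
  i=7: ✓ (witness j=12)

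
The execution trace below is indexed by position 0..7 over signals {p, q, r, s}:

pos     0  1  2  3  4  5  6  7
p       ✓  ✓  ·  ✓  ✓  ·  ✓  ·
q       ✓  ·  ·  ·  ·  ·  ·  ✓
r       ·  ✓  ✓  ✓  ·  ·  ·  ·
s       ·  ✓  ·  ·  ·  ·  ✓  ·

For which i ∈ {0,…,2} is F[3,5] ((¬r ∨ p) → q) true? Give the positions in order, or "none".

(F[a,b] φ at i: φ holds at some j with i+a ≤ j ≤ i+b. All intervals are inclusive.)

Evaluate at each i in [0,2]:
  i=0: ✗ (none in [3,5])
  i=1: ✗ (none in [4,6])
  i=2: ✓ (witness j=7)

2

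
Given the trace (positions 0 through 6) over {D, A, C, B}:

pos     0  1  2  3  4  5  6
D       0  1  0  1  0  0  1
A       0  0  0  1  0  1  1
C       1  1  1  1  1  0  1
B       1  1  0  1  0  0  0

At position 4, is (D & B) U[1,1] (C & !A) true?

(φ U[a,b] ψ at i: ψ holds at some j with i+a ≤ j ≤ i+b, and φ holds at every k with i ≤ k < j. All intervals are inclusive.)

False

Need some j in [5,5] with (C & !A), and (D & B) at every k in [4,j-1].
  j=5: (C & !A) false.
No j in the window works → until fails.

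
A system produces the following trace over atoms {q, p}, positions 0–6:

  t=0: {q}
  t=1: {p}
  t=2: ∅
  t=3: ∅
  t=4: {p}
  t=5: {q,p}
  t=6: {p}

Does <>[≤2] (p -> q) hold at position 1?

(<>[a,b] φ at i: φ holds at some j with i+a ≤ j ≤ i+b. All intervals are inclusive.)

Holds

Check (p -> q) at each j in [1,3]:
  j=1: false
  j=2: true
  j=3: true
Found at j=2 → formula holds.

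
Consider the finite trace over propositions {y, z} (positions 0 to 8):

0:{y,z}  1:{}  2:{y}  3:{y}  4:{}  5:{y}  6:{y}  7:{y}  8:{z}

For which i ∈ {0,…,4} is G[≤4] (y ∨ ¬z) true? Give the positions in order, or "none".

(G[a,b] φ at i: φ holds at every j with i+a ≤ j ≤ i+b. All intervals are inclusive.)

0, 1, 2, 3

Evaluate at each i in [0,4]:
  i=0: ✓ (all of [0,4])
  i=1: ✓ (all of [1,5])
  i=2: ✓ (all of [2,6])
  i=3: ✓ (all of [3,7])
  i=4: ✗ (fails at j=8)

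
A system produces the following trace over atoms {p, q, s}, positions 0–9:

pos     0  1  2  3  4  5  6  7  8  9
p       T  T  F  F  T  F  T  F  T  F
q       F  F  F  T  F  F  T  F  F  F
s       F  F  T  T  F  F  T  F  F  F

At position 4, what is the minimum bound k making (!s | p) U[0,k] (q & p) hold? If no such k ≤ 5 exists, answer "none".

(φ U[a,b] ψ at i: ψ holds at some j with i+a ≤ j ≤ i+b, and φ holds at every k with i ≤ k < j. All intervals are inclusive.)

Need earliest j ≥ 4 with (q & p), and (!s | p) at every k in [4,j-1].
  j=4: rhs fails.
  j=5: rhs fails.
  j=6: rhs holds; lhs holds on [4,5]. k = 2.

2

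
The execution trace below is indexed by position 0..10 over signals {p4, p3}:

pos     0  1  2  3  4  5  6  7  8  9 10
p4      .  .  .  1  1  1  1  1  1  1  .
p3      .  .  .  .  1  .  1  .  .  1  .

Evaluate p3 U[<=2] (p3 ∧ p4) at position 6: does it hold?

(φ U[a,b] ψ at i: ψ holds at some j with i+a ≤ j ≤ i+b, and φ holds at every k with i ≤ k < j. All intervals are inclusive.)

Holds

Need some j in [6,8] with (p3 ∧ p4), and p3 at every k in [6,j-1].
  j=6: (p3 ∧ p4) holds; no prefix to check → satisfied.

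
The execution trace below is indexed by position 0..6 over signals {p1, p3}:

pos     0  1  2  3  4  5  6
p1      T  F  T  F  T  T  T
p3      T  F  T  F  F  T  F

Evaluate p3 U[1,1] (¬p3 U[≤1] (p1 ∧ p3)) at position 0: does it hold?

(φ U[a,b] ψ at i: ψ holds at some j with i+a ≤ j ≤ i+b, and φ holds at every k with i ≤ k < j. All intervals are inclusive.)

Holds

Need some j in [1,1] with (¬p3 U[≤1] (p1 ∧ p3)), and p3 at every k in [0,j-1].
  j=1: (¬p3 U[≤1] (p1 ∧ p3)) holds; p3 holds at every k in [0,0] → satisfied.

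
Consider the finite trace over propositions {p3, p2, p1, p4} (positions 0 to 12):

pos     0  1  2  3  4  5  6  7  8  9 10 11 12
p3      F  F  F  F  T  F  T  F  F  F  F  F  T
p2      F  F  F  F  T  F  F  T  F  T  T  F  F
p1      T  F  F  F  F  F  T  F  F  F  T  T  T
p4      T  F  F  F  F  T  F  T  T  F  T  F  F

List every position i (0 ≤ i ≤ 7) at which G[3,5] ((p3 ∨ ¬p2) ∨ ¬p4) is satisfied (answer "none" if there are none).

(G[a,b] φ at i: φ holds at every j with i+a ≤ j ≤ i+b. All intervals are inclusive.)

0, 1

Evaluate at each i in [0,7]:
  i=0: ✓ (all of [3,5])
  i=1: ✓ (all of [4,6])
  i=2: ✗ (fails at j=7)
  i=3: ✗ (fails at j=7)
  i=4: ✗ (fails at j=7)
  i=5: ✗ (fails at j=10)
  i=6: ✗ (fails at j=10)
  i=7: ✗ (fails at j=10)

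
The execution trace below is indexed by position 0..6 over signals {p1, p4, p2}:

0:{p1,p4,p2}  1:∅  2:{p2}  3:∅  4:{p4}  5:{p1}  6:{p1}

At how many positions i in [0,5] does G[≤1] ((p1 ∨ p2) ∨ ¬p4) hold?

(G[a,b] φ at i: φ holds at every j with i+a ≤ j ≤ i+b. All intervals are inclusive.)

Evaluate at each i in [0,5]:
  i=0: ✓ (all of [0,1])
  i=1: ✓ (all of [1,2])
  i=2: ✓ (all of [2,3])
  i=3: ✗ (fails at j=4)
  i=4: ✗ (fails at j=4)
  i=5: ✓ (all of [5,6])
Positions where it holds: {0, 1, 2, 5} → 4.

4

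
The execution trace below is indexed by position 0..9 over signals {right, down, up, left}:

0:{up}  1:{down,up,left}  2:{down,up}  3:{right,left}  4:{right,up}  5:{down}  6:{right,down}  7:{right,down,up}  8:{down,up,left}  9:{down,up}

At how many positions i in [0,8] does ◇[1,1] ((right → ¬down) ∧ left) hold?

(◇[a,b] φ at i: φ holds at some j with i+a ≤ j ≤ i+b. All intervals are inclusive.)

Evaluate at each i in [0,8]:
  i=0: ✓ (witness j=1)
  i=1: ✗ (none in [2,2])
  i=2: ✓ (witness j=3)
  i=3: ✗ (none in [4,4])
  i=4: ✗ (none in [5,5])
  i=5: ✗ (none in [6,6])
  i=6: ✗ (none in [7,7])
  i=7: ✓ (witness j=8)
  i=8: ✗ (none in [9,9])
Positions where it holds: {0, 2, 7} → 3.

3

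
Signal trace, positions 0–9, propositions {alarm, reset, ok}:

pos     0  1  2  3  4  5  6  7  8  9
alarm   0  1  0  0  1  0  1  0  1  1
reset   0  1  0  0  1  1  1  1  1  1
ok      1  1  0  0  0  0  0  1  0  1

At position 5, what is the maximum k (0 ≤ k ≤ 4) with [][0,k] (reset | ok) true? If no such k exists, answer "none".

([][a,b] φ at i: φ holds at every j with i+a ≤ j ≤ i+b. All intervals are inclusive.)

4

(reset | ok) must hold from j=5 onward; find where it first fails.
  j=5: holds
  j=6: holds
  j=7: holds
  j=8: holds
  j=9: holds
Holds through j=9; largest k = 4.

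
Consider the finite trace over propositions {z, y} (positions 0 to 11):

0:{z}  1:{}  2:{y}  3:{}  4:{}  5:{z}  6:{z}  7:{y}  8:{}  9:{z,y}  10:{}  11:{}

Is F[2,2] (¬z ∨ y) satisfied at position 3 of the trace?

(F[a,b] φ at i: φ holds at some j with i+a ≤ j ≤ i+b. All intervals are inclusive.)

Check (¬z ∨ y) at each j in [5,5]:
  j=5: false
No position in the window satisfies it → formula fails.

False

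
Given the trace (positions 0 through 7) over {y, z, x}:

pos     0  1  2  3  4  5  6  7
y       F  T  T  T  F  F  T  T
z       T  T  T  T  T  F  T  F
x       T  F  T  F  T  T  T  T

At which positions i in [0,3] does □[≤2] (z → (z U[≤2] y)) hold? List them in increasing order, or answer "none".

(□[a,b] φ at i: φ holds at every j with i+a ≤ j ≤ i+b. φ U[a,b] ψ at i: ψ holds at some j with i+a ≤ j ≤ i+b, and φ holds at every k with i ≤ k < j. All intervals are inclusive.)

Evaluate at each i in [0,3]:
  i=0: ✓ (all of [0,2])
  i=1: ✓ (all of [1,3])
  i=2: ✗ (fails at j=4)
  i=3: ✗ (fails at j=4)

0, 1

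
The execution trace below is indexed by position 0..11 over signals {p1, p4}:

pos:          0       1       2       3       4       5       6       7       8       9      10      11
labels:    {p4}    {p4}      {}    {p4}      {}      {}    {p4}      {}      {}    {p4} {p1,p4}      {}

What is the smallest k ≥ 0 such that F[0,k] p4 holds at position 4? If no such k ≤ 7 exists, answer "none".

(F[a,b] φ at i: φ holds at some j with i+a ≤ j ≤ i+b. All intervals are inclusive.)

Scan j = 4,5,… for p4:
  j=4: fails
  j=5: fails
  j=6: holds
First hit at j=6, so smallest k = 6-4 = 2.

2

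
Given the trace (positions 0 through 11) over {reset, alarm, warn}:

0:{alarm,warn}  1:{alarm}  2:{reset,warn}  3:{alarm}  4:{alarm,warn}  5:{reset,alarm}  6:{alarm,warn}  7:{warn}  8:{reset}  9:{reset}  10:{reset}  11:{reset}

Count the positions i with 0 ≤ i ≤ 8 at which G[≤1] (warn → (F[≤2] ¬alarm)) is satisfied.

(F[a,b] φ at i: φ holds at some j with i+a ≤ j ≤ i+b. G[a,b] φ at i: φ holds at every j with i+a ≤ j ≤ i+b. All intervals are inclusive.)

Evaluate at each i in [0,8]:
  i=0: ✓ (all of [0,1])
  i=1: ✓ (all of [1,2])
  i=2: ✓ (all of [2,3])
  i=3: ✗ (fails at j=4)
  i=4: ✗ (fails at j=4)
  i=5: ✓ (all of [5,6])
  i=6: ✓ (all of [6,7])
  i=7: ✓ (all of [7,8])
  i=8: ✓ (all of [8,9])
Positions where it holds: {0, 1, 2, 5, 6, 7, 8} → 7.

7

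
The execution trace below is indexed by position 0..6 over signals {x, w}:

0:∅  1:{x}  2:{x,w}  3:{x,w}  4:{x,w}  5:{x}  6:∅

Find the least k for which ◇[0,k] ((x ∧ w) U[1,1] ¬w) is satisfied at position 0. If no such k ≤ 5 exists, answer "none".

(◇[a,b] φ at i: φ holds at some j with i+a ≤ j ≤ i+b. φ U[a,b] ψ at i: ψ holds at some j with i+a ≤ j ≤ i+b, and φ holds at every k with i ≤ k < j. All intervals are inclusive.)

Scan j = 0,1,… for ((x ∧ w) U[1,1] ¬w):
  j=0: fails
  j=1: fails
  j=2: fails
  j=3: fails
  j=4: holds
First hit at j=4, so smallest k = 4-0 = 4.

4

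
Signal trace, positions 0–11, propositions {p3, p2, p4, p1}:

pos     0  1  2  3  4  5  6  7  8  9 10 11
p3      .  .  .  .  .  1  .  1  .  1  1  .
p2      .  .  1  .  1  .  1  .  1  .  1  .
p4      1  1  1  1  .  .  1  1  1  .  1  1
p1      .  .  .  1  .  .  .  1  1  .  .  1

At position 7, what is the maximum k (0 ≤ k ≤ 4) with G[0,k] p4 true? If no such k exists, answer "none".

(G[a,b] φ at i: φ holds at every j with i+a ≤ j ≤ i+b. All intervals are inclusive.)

p4 must hold from j=7 onward; find where it first fails.
  j=7: holds
  j=8: holds
  j=9: fails
Holds on [7,8], so largest k = 1.

1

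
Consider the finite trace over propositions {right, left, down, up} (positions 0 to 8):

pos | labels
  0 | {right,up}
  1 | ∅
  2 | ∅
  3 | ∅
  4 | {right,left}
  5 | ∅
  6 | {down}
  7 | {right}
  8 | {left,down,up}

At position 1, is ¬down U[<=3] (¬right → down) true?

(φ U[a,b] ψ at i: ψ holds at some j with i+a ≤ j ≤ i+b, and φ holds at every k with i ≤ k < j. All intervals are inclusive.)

Holds

Need some j in [1,4] with (¬right → down), and ¬down at every k in [1,j-1].
  j=1: (¬right → down) false.
  j=2: (¬right → down) false.
  j=3: (¬right → down) false.
  j=4: (¬right → down) holds; ¬down holds at every k in [1,3] → satisfied.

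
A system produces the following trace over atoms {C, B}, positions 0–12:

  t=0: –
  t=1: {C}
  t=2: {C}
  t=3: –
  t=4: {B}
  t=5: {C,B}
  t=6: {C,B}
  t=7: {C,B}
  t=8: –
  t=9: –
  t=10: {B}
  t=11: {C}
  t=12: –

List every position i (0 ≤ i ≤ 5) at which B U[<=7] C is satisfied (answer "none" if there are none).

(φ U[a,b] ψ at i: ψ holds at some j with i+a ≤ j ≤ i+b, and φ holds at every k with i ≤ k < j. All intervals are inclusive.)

1, 2, 4, 5

Evaluate at each i in [0,5]:
  i=0: ✗ (lhs fails at k=0 before rhs at j=1)
  i=1: ✓ (rhs at j=1)
  i=2: ✓ (rhs at j=2)
  i=3: ✗ (lhs fails at k=3 before rhs at j=5)
  i=4: ✓ (rhs at j=5; lhs holds on [4,4])
  i=5: ✓ (rhs at j=5)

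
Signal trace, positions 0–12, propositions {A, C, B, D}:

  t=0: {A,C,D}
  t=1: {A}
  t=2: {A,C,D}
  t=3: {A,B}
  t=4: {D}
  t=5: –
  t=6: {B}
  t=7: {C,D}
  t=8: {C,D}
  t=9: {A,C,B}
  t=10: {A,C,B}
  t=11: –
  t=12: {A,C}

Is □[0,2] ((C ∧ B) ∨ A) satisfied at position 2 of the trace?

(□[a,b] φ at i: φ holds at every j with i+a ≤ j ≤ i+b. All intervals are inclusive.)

Does not hold

Check ((C ∧ B) ∨ A) at every j in [2,4]:
  j=2: true
  j=3: true
  j=4: false
Fails at j=4 → formula fails.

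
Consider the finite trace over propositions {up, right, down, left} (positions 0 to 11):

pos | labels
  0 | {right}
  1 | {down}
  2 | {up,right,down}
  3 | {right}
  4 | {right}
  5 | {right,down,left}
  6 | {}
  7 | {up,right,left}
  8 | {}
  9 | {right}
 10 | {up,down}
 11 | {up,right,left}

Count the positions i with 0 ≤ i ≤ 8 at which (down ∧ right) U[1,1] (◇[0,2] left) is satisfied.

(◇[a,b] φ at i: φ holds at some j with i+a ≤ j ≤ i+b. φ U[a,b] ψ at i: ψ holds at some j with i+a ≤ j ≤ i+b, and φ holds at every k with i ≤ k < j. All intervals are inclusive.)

2

Evaluate at each i in [0,8]:
  i=0: ✗ (no rhs in [1,1])
  i=1: ✗ (no rhs in [2,2])
  i=2: ✓ (rhs at j=3; lhs holds on [2,2])
  i=3: ✗ (lhs fails at k=3 before rhs at j=4)
  i=4: ✗ (lhs fails at k=4 before rhs at j=5)
  i=5: ✓ (rhs at j=6; lhs holds on [5,5])
  i=6: ✗ (lhs fails at k=6 before rhs at j=7)
  i=7: ✗ (no rhs in [8,8])
  i=8: ✗ (lhs fails at k=8 before rhs at j=9)
Positions where it holds: {2, 5} → 2.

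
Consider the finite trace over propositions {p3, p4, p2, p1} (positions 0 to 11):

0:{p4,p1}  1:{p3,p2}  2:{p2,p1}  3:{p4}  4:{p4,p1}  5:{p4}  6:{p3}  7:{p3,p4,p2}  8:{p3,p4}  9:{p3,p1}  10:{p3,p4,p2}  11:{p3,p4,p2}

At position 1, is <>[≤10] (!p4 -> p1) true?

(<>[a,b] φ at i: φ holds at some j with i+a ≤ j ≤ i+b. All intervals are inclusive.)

Yes

Check (!p4 -> p1) at each j in [1,11]:
  j=1: false
  j=2: true
  j=3: true
  j=4: true
  j=5: true
  j=6: false
  j=7: true
  j=8: true
  j=9: true
  j=10: true
  j=11: true
Found at j=2 → formula holds.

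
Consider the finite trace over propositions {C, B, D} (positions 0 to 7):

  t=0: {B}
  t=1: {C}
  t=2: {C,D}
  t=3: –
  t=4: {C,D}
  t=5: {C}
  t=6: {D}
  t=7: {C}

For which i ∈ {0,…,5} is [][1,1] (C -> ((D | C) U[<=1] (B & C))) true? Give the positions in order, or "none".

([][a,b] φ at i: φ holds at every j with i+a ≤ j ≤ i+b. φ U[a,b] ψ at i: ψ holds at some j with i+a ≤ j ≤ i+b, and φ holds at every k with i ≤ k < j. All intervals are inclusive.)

Evaluate at each i in [0,5]:
  i=0: ✗ (fails at j=1)
  i=1: ✗ (fails at j=2)
  i=2: ✓ (all of [3,3])
  i=3: ✗ (fails at j=4)
  i=4: ✗ (fails at j=5)
  i=5: ✓ (all of [6,6])

2, 5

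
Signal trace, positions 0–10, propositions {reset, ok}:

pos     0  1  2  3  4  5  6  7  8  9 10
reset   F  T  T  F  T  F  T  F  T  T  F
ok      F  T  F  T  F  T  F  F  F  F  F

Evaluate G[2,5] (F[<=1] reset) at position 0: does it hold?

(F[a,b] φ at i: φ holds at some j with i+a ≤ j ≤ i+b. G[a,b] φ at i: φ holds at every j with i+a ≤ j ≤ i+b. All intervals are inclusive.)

Yes

Check F[<=1] reset at every j in [2,5]:
  j=2: holds (witness at 2)
  j=3: holds (witness at 4)
  j=4: holds (witness at 4)
  j=5: holds (witness at 6)
All positions satisfy it → formula holds.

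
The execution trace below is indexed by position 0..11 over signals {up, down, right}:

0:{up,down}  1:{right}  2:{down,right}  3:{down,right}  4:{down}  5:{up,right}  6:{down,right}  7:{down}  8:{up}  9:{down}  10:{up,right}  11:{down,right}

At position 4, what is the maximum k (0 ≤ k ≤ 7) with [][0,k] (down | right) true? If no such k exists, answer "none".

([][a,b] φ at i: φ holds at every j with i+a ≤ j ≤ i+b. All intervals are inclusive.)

3

(down | right) must hold from j=4 onward; find where it first fails.
  j=4: holds
  j=5: holds
  j=6: holds
  j=7: holds
  j=8: fails
Holds on [4,7], so largest k = 3.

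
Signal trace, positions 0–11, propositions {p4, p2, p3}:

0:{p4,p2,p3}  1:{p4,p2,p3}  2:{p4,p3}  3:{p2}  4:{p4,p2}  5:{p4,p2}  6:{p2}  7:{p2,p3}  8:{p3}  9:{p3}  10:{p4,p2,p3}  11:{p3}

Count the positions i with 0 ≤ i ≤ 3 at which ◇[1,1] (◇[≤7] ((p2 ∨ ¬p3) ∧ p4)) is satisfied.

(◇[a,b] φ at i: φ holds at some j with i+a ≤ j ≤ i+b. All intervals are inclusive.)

4

Evaluate at each i in [0,3]:
  i=0: ✓ (witness j=1)
  i=1: ✓ (witness j=2)
  i=2: ✓ (witness j=3)
  i=3: ✓ (witness j=4)
Positions where it holds: {0, 1, 2, 3} → 4.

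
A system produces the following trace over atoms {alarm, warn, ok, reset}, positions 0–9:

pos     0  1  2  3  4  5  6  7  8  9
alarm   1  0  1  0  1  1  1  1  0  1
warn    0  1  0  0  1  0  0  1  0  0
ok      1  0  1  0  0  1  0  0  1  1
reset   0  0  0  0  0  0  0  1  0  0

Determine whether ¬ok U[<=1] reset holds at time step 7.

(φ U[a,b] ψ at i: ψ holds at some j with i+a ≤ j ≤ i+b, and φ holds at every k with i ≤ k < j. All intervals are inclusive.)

Need some j in [7,8] with reset, and ¬ok at every k in [7,j-1].
  j=7: reset holds; no prefix to check → satisfied.

Yes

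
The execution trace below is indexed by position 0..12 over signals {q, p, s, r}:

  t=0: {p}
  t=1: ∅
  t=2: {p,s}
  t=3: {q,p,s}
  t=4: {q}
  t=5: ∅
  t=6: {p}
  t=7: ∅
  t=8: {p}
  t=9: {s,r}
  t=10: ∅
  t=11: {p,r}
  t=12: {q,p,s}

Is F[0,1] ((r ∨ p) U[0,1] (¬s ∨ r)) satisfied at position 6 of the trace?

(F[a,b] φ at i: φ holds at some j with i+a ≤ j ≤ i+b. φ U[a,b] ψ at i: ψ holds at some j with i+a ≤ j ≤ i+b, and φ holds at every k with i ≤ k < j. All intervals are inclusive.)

Check ((r ∨ p) U[0,1] (¬s ∨ r)) at each j in [6,7]:
  j=6: holds
  j=7: holds
Found at j=6 → formula holds.

True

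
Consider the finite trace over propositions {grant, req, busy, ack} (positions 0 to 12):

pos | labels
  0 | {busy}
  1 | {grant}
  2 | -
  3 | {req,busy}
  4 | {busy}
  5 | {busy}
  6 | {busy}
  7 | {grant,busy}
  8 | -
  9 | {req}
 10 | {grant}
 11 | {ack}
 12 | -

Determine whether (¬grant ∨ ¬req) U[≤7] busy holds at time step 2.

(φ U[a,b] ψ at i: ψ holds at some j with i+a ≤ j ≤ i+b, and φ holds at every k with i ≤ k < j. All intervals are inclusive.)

Need some j in [2,9] with busy, and (¬grant ∨ ¬req) at every k in [2,j-1].
  j=2: busy false.
  j=3: busy holds; (¬grant ∨ ¬req) holds at every k in [2,2] → satisfied.

Holds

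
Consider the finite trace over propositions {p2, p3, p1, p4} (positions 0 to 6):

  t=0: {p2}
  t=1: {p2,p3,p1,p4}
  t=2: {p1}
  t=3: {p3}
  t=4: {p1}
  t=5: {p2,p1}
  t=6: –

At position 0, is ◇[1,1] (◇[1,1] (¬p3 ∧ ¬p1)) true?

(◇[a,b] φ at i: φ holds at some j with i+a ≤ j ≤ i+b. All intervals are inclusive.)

Check ◇[1,1] (¬p3 ∧ ¬p1) at each j in [1,1]:
  j=1: fails (none in [2,2])
No position in the window satisfies it → formula fails.

False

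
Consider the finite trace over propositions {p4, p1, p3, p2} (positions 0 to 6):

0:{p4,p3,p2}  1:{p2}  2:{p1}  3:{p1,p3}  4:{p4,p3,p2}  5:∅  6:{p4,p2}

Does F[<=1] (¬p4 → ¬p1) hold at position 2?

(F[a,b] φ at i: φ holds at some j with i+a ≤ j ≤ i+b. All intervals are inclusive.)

Check (¬p4 → ¬p1) at each j in [2,3]:
  j=2: false
  j=3: false
No position in the window satisfies it → formula fails.

False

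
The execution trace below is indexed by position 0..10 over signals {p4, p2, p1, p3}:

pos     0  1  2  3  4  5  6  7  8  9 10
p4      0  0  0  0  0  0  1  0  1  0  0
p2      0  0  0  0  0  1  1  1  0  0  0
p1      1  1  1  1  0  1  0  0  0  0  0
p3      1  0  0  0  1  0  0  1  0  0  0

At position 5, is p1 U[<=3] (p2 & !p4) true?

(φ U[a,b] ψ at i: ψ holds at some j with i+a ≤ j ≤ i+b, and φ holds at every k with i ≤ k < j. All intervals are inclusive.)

Yes

Need some j in [5,8] with (p2 & !p4), and p1 at every k in [5,j-1].
  j=5: (p2 & !p4) holds; no prefix to check → satisfied.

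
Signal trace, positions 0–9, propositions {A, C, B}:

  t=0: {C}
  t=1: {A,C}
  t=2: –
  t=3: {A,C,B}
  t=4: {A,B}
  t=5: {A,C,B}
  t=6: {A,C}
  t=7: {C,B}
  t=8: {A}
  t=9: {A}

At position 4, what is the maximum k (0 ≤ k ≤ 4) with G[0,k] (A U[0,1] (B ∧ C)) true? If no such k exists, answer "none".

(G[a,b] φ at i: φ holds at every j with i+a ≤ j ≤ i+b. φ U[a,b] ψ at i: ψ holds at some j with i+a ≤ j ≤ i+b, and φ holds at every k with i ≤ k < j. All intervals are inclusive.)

3

(A U[0,1] (B ∧ C)) must hold from j=4 onward; find where it first fails.
  j=4: holds
  j=5: holds
  j=6: holds
  j=7: holds
  j=8: fails
Holds on [4,7], so largest k = 3.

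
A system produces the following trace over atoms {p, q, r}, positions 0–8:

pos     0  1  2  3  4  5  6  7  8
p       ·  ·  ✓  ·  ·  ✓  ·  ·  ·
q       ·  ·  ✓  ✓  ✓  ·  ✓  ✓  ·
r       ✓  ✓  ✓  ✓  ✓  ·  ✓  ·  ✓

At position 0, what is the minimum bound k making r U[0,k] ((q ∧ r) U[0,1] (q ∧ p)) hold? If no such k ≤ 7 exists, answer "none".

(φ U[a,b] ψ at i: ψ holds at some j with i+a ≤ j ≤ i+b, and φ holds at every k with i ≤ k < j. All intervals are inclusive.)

2

Need earliest j ≥ 0 with ((q ∧ r) U[0,1] (q ∧ p)), and r at every k in [0,j-1].
  j=0: rhs fails.
  j=1: rhs fails.
  j=2: rhs holds; lhs holds on [0,1]. k = 2.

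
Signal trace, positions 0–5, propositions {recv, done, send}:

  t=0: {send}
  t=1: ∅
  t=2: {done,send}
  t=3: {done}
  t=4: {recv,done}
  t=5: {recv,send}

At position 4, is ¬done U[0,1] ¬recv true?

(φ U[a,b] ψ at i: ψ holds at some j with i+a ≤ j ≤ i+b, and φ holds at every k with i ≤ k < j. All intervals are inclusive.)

No

Need some j in [4,5] with ¬recv, and ¬done at every k in [4,j-1].
  j=4: ¬recv false.
  j=5: ¬recv false.
No j in the window works → until fails.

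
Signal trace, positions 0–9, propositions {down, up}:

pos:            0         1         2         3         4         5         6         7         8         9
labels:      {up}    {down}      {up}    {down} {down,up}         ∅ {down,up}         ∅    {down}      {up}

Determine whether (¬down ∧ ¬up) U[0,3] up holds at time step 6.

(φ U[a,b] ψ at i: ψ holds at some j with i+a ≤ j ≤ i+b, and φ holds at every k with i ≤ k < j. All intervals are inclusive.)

Yes

Need some j in [6,9] with up, and (¬down ∧ ¬up) at every k in [6,j-1].
  j=6: up holds; no prefix to check → satisfied.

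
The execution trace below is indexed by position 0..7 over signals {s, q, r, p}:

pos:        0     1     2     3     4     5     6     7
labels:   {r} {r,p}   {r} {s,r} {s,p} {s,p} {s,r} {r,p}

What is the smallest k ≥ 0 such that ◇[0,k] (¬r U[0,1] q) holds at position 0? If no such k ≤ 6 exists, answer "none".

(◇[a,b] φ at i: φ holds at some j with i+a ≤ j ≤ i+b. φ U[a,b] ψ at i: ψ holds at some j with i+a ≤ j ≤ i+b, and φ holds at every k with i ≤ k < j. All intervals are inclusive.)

none

Scan j = 0,1,… for (¬r U[0,1] q):
  j=0: fails
  j=1: fails
  j=2: fails
  j=3: fails
  j=4: fails
  j=5: fails
  j=6: fails
No j in [0,6] satisfies it → none.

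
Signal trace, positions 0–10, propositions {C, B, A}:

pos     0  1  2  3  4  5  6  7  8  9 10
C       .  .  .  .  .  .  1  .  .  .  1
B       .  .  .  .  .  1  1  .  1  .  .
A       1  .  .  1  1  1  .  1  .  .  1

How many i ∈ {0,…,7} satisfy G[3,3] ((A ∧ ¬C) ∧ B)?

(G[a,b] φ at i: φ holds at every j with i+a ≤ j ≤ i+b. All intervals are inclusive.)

1

Evaluate at each i in [0,7]:
  i=0: ✗ (fails at j=3)
  i=1: ✗ (fails at j=4)
  i=2: ✓ (all of [5,5])
  i=3: ✗ (fails at j=6)
  i=4: ✗ (fails at j=7)
  i=5: ✗ (fails at j=8)
  i=6: ✗ (fails at j=9)
  i=7: ✗ (fails at j=10)
Positions where it holds: {2} → 1.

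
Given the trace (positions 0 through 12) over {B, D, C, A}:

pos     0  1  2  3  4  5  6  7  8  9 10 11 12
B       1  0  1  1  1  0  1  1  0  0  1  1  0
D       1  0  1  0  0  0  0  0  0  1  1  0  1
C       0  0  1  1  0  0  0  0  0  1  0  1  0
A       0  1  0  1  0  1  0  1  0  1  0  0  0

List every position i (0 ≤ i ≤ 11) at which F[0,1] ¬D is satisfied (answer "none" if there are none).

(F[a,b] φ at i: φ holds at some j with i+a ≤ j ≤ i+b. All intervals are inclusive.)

Evaluate at each i in [0,11]:
  i=0: ✓ (witness j=1)
  i=1: ✓ (witness j=1)
  i=2: ✓ (witness j=3)
  i=3: ✓ (witness j=3)
  i=4: ✓ (witness j=4)
  i=5: ✓ (witness j=5)
  i=6: ✓ (witness j=6)
  i=7: ✓ (witness j=7)
  i=8: ✓ (witness j=8)
  i=9: ✗ (none in [9,10])
  i=10: ✓ (witness j=11)
  i=11: ✓ (witness j=11)

0, 1, 2, 3, 4, 5, 6, 7, 8, 10, 11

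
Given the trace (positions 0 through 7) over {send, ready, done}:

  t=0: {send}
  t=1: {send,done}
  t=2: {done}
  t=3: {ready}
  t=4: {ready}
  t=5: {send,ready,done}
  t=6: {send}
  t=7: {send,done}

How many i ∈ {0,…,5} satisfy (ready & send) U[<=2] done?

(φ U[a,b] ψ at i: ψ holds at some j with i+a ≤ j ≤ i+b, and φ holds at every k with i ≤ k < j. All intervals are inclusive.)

3

Evaluate at each i in [0,5]:
  i=0: ✗ (lhs fails at k=0 before rhs at j=1)
  i=1: ✓ (rhs at j=1)
  i=2: ✓ (rhs at j=2)
  i=3: ✗ (lhs fails at k=3 before rhs at j=5)
  i=4: ✗ (lhs fails at k=4 before rhs at j=5)
  i=5: ✓ (rhs at j=5)
Positions where it holds: {1, 2, 5} → 3.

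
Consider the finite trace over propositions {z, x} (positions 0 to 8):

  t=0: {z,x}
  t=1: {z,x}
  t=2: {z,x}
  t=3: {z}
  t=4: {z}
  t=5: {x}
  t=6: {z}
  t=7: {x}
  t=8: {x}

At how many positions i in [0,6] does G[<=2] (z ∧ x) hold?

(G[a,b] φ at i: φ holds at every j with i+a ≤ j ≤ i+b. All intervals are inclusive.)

1

Evaluate at each i in [0,6]:
  i=0: ✓ (all of [0,2])
  i=1: ✗ (fails at j=3)
  i=2: ✗ (fails at j=3)
  i=3: ✗ (fails at j=3)
  i=4: ✗ (fails at j=4)
  i=5: ✗ (fails at j=5)
  i=6: ✗ (fails at j=6)
Positions where it holds: {0} → 1.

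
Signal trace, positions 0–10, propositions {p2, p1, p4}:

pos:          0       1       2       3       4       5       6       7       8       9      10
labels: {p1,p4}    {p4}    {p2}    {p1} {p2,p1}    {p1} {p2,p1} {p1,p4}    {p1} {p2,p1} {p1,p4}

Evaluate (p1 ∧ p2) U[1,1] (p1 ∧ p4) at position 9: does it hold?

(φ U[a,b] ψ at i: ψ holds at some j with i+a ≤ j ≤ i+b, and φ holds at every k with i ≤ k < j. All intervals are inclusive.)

Need some j in [10,10] with (p1 ∧ p4), and (p1 ∧ p2) at every k in [9,j-1].
  j=10: (p1 ∧ p4) holds; (p1 ∧ p2) holds at every k in [9,9] → satisfied.

True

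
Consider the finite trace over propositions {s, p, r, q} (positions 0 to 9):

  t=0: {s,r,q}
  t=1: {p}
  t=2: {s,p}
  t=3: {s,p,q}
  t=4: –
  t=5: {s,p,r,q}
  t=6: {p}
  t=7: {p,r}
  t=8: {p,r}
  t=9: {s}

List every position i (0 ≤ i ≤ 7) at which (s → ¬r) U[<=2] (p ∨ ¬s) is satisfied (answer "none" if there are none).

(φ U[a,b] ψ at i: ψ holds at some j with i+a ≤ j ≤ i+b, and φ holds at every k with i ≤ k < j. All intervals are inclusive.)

Evaluate at each i in [0,7]:
  i=0: ✗ (lhs fails at k=0 before rhs at j=1)
  i=1: ✓ (rhs at j=1)
  i=2: ✓ (rhs at j=2)
  i=3: ✓ (rhs at j=3)
  i=4: ✓ (rhs at j=4)
  i=5: ✓ (rhs at j=5)
  i=6: ✓ (rhs at j=6)
  i=7: ✓ (rhs at j=7)

1, 2, 3, 4, 5, 6, 7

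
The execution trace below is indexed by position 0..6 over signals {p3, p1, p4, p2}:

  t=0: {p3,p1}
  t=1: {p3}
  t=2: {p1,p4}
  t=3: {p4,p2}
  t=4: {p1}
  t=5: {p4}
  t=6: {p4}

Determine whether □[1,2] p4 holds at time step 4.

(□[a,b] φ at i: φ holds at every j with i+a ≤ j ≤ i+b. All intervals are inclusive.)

Check p4 at every j in [5,6]:
  j=5: true
  j=6: true
All positions satisfy it → formula holds.

Yes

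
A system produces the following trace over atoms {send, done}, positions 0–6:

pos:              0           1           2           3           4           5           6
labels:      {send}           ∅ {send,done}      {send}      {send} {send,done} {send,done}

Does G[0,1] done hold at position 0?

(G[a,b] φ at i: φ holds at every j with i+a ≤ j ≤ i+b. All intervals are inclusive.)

No

Check done at every j in [0,1]:
  j=0: false
  j=1: false
Fails at j=0 → formula fails.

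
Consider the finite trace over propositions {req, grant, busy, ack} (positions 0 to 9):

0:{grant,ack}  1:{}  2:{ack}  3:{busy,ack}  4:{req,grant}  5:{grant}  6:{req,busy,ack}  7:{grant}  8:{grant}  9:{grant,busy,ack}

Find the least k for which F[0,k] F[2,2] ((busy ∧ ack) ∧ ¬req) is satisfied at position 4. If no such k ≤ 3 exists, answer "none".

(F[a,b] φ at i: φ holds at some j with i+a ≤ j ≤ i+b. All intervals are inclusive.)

3

Scan j = 4,5,… for F[2,2] ((busy ∧ ack) ∧ ¬req):
  j=4: fails
  j=5: fails
  j=6: fails
  j=7: holds
First hit at j=7, so smallest k = 7-4 = 3.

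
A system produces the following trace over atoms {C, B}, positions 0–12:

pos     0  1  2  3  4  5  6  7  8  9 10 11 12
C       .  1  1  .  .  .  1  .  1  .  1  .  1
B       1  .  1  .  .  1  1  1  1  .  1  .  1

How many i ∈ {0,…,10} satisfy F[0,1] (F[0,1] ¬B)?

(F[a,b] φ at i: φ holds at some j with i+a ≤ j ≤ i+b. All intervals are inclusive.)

9

Evaluate at each i in [0,10]:
  i=0: ✓ (witness j=0)
  i=1: ✓ (witness j=1)
  i=2: ✓ (witness j=2)
  i=3: ✓ (witness j=3)
  i=4: ✓ (witness j=4)
  i=5: ✗ (none in [5,6])
  i=6: ✗ (none in [6,7])
  i=7: ✓ (witness j=8)
  i=8: ✓ (witness j=8)
  i=9: ✓ (witness j=9)
  i=10: ✓ (witness j=10)
Positions where it holds: {0, 1, 2, 3, 4, 7, 8, 9, 10} → 9.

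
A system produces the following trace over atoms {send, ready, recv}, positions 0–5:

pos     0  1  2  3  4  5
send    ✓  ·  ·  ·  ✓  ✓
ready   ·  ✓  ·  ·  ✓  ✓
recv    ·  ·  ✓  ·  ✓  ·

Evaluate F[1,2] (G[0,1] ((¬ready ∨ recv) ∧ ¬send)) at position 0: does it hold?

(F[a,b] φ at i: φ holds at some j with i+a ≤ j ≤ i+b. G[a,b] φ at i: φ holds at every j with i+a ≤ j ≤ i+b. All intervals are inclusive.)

Holds

Check G[0,1] ((¬ready ∨ recv) ∧ ¬send) at each j in [1,2]:
  j=1: fails at 1
  j=2: holds on [2,3]
Found at j=2 → formula holds.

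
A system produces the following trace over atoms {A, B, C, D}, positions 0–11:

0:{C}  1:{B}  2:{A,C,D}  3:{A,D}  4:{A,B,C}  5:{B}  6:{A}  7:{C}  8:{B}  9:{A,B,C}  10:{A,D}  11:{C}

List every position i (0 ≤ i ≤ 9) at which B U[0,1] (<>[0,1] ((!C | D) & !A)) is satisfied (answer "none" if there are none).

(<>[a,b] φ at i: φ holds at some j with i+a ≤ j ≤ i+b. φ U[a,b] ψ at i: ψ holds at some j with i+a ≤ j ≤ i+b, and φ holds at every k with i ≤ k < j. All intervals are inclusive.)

0, 1, 4, 5, 7, 8

Evaluate at each i in [0,9]:
  i=0: ✓ (rhs at j=0)
  i=1: ✓ (rhs at j=1)
  i=2: ✗ (no rhs in [2,3])
  i=3: ✗ (lhs fails at k=3 before rhs at j=4)
  i=4: ✓ (rhs at j=4)
  i=5: ✓ (rhs at j=5)
  i=6: ✗ (lhs fails at k=6 before rhs at j=7)
  i=7: ✓ (rhs at j=7)
  i=8: ✓ (rhs at j=8)
  i=9: ✗ (no rhs in [9,10])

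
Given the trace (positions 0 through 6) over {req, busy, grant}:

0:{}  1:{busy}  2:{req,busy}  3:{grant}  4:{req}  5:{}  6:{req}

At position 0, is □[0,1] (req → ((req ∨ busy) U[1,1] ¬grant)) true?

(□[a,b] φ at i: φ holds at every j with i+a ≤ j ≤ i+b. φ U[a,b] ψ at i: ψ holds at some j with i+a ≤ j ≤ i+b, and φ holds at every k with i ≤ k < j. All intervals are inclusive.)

True

Check (req → ((req ∨ busy) U[1,1] ¬grant)) at every j in [0,1]:
  j=0: antecedent false → ✓
  j=1: antecedent false → ✓
All positions satisfy it → formula holds.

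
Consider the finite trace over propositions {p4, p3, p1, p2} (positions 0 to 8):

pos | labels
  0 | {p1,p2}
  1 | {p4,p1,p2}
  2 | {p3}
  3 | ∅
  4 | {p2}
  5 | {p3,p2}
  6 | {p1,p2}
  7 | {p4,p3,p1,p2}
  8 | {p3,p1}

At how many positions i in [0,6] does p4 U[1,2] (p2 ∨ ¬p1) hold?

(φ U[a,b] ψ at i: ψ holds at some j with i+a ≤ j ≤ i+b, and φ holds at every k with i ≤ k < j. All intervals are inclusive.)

1

Evaluate at each i in [0,6]:
  i=0: ✗ (lhs fails at k=0 before rhs at j=1)
  i=1: ✓ (rhs at j=2; lhs holds on [1,1])
  i=2: ✗ (lhs fails at k=2 before rhs at j=3)
  i=3: ✗ (lhs fails at k=3 before rhs at j=4)
  i=4: ✗ (lhs fails at k=4 before rhs at j=5)
  i=5: ✗ (lhs fails at k=5 before rhs at j=6)
  i=6: ✗ (lhs fails at k=6 before rhs at j=7)
Positions where it holds: {1} → 1.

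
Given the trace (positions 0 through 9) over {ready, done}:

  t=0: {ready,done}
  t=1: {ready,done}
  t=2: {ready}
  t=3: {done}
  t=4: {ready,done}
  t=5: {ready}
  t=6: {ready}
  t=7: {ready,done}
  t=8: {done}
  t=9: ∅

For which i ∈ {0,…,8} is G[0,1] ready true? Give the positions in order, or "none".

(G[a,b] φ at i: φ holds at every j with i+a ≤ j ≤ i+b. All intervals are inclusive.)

0, 1, 4, 5, 6

Evaluate at each i in [0,8]:
  i=0: ✓ (all of [0,1])
  i=1: ✓ (all of [1,2])
  i=2: ✗ (fails at j=3)
  i=3: ✗ (fails at j=3)
  i=4: ✓ (all of [4,5])
  i=5: ✓ (all of [5,6])
  i=6: ✓ (all of [6,7])
  i=7: ✗ (fails at j=8)
  i=8: ✗ (fails at j=8)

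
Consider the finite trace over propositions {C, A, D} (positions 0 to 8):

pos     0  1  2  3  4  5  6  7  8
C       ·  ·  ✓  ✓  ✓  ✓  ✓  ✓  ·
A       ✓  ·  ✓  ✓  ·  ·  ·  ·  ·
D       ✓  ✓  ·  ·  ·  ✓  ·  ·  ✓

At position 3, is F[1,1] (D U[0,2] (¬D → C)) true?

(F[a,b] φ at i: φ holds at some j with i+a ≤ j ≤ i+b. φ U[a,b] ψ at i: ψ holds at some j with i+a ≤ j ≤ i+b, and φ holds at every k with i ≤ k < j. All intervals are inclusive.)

Check (D U[0,2] (¬D → C)) at each j in [4,4]:
  j=4: holds
Found at j=4 → formula holds.

Holds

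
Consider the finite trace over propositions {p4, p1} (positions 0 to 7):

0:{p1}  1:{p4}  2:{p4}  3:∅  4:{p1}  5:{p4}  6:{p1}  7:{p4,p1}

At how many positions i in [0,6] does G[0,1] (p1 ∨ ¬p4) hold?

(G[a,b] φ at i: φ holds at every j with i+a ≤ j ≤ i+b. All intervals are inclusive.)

2

Evaluate at each i in [0,6]:
  i=0: ✗ (fails at j=1)
  i=1: ✗ (fails at j=1)
  i=2: ✗ (fails at j=2)
  i=3: ✓ (all of [3,4])
  i=4: ✗ (fails at j=5)
  i=5: ✗ (fails at j=5)
  i=6: ✓ (all of [6,7])
Positions where it holds: {3, 6} → 2.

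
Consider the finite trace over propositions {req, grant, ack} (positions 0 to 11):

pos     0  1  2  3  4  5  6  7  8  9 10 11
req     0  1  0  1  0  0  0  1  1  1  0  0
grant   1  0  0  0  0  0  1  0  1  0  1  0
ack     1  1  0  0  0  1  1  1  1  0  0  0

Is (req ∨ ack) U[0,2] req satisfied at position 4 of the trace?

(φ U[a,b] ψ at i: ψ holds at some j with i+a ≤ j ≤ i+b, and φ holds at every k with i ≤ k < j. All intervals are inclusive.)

Need some j in [4,6] with req, and (req ∨ ack) at every k in [4,j-1].
  j=4: req false.
  j=5: req false.
  j=6: req false.
No j in the window works → until fails.

Does not hold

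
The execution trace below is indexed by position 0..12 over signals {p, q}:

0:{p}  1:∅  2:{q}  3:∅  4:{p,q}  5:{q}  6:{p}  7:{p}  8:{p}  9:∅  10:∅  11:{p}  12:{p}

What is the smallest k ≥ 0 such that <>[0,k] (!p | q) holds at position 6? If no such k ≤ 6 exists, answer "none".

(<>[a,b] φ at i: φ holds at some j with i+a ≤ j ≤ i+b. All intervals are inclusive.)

Scan j = 6,7,… for (!p | q):
  j=6: fails
  j=7: fails
  j=8: fails
  j=9: holds
First hit at j=9, so smallest k = 9-6 = 3.

3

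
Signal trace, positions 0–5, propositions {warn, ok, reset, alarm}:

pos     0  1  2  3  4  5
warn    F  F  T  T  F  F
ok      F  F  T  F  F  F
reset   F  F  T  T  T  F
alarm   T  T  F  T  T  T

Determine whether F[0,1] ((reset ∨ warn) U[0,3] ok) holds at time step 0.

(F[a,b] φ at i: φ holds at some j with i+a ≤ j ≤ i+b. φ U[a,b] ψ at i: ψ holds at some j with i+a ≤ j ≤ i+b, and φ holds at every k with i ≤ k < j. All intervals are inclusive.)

False

Check ((reset ∨ warn) U[0,3] ok) at each j in [0,1]:
  j=0: fails
  j=1: fails
No position in the window satisfies it → formula fails.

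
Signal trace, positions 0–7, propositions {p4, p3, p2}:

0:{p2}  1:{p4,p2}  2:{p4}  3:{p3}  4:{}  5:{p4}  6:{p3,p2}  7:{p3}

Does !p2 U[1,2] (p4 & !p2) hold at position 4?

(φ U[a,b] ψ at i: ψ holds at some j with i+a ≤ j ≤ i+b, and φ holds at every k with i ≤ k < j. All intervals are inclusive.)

Holds

Need some j in [5,6] with (p4 & !p2), and !p2 at every k in [4,j-1].
  j=5: (p4 & !p2) holds; !p2 holds at every k in [4,4] → satisfied.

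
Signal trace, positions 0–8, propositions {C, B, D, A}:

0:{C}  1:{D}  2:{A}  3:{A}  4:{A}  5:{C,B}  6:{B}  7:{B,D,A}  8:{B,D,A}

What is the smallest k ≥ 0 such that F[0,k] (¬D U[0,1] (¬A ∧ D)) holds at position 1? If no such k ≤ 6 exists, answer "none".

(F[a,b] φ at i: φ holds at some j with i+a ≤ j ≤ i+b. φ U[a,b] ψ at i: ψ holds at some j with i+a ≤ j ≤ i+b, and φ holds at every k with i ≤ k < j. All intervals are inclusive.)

0

Scan j = 1,2,… for (¬D U[0,1] (¬A ∧ D)):
  j=1: holds
First hit at j=1, so smallest k = 1-1 = 0.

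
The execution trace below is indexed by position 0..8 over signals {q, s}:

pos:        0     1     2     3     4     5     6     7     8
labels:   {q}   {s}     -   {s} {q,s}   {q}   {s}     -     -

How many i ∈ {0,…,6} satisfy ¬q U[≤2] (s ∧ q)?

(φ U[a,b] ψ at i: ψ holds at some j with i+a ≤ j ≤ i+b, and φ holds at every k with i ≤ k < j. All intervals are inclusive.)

Evaluate at each i in [0,6]:
  i=0: ✗ (no rhs in [0,2])
  i=1: ✗ (no rhs in [1,3])
  i=2: ✓ (rhs at j=4; lhs holds on [2,3])
  i=3: ✓ (rhs at j=4; lhs holds on [3,3])
  i=4: ✓ (rhs at j=4)
  i=5: ✗ (no rhs in [5,7])
  i=6: ✗ (no rhs in [6,8])
Positions where it holds: {2, 3, 4} → 3.

3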